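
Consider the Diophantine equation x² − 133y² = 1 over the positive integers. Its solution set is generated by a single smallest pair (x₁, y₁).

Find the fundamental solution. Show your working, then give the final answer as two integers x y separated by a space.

d=133: √d = [11; 1,1,7,5,1,…,1,1,22] (ℓ=16, even), read p_15/q_15
k=0  a_k=11  p_k/q_k = 11/1
…
k=2  a_k=1  p_k/q_k = 23/2
k=3  a_k=7  p_k/q_k = 173/15
k=4  a_k=5  p_k/q_k = 888/77
k=5  a_k=1  p_k/q_k = 1061/92
k=6  a_k=1  p_k/q_k = 1949/169
k=7  a_k=1  p_k/q_k = 3010/261
k=8  a_k=2  p_k/q_k = 7969/691
…
k=12  a_k=5  p_k/q_k = 168583/14618
k=13  a_k=7  p_k/q_k = 1210008/104921
k=14  a_k=1  p_k/q_k = 1378591/119539
k=15  a_k=1  p_k/q_k = 2588599/224460
→ (2588599, 224460).  Check: 2588599²=6700844782801, 133·224460²=6700844782800, difference 1.

2588599 224460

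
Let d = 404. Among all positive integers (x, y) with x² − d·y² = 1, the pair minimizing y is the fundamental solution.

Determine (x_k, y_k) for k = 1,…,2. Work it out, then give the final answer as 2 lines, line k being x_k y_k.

√404 → a₀=20, period (10,40); ℓ=2 even so k=1
i=0: a=20 ⇒ p=20, q=1
i=1: a=10 ⇒ p=201, q=10
fundamental: x₁=201, y₁=10  (since 40401 − 404·100 = 1)
k=2:  x_2 = 201·201+404·10·10 = 80801,  y_2 = 201·10+10·201 = 4020

201 10
80801 4020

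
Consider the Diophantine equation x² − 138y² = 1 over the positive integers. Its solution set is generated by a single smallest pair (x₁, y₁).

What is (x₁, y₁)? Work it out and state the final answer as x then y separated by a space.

47 4

d=138: √d = [11; 1,2,1,22] (ℓ=4, even), read p_3/q_3
i=0: a=11 ⇒ p=11, q=1
…
i=2: a=2 ⇒ p=35, q=3
i=3: a=1 ⇒ p=47, q=4
→ (47, 4).  Check: 47²=2209, 138·4²=2208, difference 1.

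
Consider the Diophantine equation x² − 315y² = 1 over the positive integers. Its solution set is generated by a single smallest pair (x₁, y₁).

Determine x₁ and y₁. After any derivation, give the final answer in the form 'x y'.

[17; 1,2,1,34] for √315; ℓ=4 ⇒ convergent index 3
k=0  a_k=17  p_k/q_k = 17/1
k=1  a_k=1  p_k/q_k = 18/1
k=2  a_k=2  p_k/q_k = 53/3
k=3  a_k=1  p_k/q_k = 71/4
fundamental: x₁=71, y₁=4  (since 5041 − 315·16 = 1)

71 4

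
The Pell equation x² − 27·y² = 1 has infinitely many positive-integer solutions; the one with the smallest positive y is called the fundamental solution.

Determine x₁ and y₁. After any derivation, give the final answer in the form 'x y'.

26 5

d=27: √d = [5; 5,10] (ℓ=2, even), read p_1/q_1
a_0=5:  p_0=5·1+0=5,  q_0=5·0+1=1
a_1=5:  p_1=5·5+1=26,  q_1=5·1+0=5
→ (26, 5).  Check: 26²=676, 27·5²=675, difference 1.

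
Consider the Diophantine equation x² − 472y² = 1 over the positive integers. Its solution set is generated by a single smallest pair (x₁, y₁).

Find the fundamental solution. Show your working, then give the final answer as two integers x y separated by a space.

306917 14127

[21; 1,2,1,1,1,…,2,1,42] for √472; ℓ=14 ⇒ convergent index 13
a_0=21:  p_0=21·1+0=21,  q_0=21·0+1=1
…
a_2=2:  p_2=2·22+21=65,  q_2=2·1+1=3
…
a_5=1:  p_5=1·152+87=239,  q_5=1·7+4=11
…
a_8=4:  p_8=4·5779+1108=24224,  q_8=4·266+51=1115
…
a_12=2:  p_12=2·84230+54227=222687,  q_12=2·3877+2496=10250
a_13=1:  p_13=1·222687+84230=306917,  q_13=1·10250+3877=14127
fundamental: x₁=306917, y₁=14127  (since 94198044889 − 472·199572129 = 1)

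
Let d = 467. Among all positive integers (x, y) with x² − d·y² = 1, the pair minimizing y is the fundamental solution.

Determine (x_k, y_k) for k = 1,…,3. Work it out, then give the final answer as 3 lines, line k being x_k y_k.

1625626 75225
5285319783751 244575431700
17183906517558380626 795176361465413175

√467 → a₀=21, period (1,1,1,1,3,…,1,1,42); ℓ=14 even so k=13
a_0=21:  p_0=21·1+0=21,  q_0=21·0+1=1
a_1=1:  p_1=1·21+1=22,  q_1=1·1+0=1
a_2=1:  p_2=1·22+21=43,  q_2=1·1+1=2
a_3=1:  p_3=1·43+22=65,  q_3=1·2+1=3
a_4=1:  p_4=1·65+43=108,  q_4=1·3+2=5
…
a_8=3:  p_8=3·27164+1275=82767,  q_8=3·1257+59=3830
a_9=3:  p_9=3·82767+27164=275465,  q_9=3·3830+1257=12747
a_10=1:  p_10=1·275465+82767=358232,  q_10=1·12747+3830=16577
a_11=1:  p_11=1·358232+275465=633697,  q_11=1·16577+12747=29324
a_12=1:  p_12=1·633697+358232=991929,  q_12=1·29324+16577=45901
a_13=1:  p_13=1·991929+633697=1625626,  q_13=1·45901+29324=75225
→ (1625626, 75225).  Check: 1625626²=2642659891876, 467·75225²=2642659891875, difference 1.
(1625626+75225√467)^2 = 5285319783751 + 244575431700√467
(1625626+75225√467)^3 = 17183906517558380626 + 795176361465413175√467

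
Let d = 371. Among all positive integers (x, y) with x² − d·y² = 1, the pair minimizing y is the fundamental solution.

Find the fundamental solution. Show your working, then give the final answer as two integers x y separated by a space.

1695 88

[19; 3,1,4,1,3,38] for √371; ℓ=6 ⇒ convergent index 5
i=0: a=19 ⇒ p=19, q=1
…
i=2: a=1 ⇒ p=77, q=4
i=3: a=4 ⇒ p=366, q=19
i=4: a=1 ⇒ p=443, q=23
i=5: a=3 ⇒ p=1695, q=88
(x₁, y₁) = (1695, 88);  1695² − 371·88² = 1 ✓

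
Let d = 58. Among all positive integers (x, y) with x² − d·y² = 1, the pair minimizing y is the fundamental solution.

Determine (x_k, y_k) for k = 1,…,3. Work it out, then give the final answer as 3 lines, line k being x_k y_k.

[7; 1,1,1,1,1,1,14] for √58; ℓ=7 ⇒ convergent index 13
step 0: (7, 1)  from 7·(1,0) + (0,1)
…
step 3: (23, 3)  from 1·(15,2) + (8,1)
…
step 5: (61, 8)  from 1·(38,5) + (23,3)
step 6: (99, 13)  from 1·(61,8) + (38,5)
step 7: (1447, 190)  from 14·(99,13) + (61,8)
step 8: (1546, 203)  from 1·(1447,190) + (99,13)
step 9: (2993, 393)  from 1·(1546,203) + (1447,190)
step 10: (4539, 596)  from 1·(2993,393) + (1546,203)
step 11: (7532, 989)  from 1·(4539,596) + (2993,393)
step 12: (12071, 1585)  from 1·(7532,989) + (4539,596)
step 13: (19603, 2574)  from 1·(12071,1585) + (7532,989)
→ (19603, 2574).  Check: 19603²=384277609, 58·2574²=384277608, difference 1.
n=2: (19603,2574)∘(19603,2574) = (19603·19603+58·2574·2574, 19603·2574+2574·19603) = (768555217,100916244)
n=3: (768555217,100916244)∘(19603,2574) = (19603·768555217+58·2574·100916244, 19603·100916244+2574·768555217) = (30131975818099,3956522259690)

19603 2574
768555217 100916244
30131975818099 3956522259690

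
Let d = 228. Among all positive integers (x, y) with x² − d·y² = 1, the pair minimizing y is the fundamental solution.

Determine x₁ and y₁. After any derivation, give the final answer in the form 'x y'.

√228 = [15; 10,30, …], period ℓ=2 (even) → k=1
i=0: a=15 ⇒ p=15, q=1
i=1: a=10 ⇒ p=151, q=10
→ (151, 10).  Check: 151²=22801, 228·10²=22800, difference 1.

151 10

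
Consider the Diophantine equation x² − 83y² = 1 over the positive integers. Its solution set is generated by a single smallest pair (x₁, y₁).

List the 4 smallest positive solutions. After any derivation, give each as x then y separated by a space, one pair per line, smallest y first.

√83 → a₀=9, period (9,18); ℓ=2 even so k=1
step 0: (9, 1)  from 9·(1,0) + (0,1)
step 1: (82, 9)  from 9·(9,1) + (1,0)
→ (82, 9).  Check: 82²=6724, 83·9²=6723, difference 1.
(x_2, y_2) = (82·82 + 83·9·9, 82·9 + 9·82) = (13447, 1476)
(x_3, y_3) = (82·13447 + 83·9·1476, 82·1476 + 9·13447) = (2205226, 242055)
(x_4, y_4) = (82·2205226 + 83·9·242055, 82·242055 + 9·2205226) = (361643617, 39695544)

82 9
13447 1476
2205226 242055
361643617 39695544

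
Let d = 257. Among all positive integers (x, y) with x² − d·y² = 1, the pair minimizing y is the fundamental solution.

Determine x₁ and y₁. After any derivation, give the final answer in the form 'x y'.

√257 → a₀=16, period (32); ℓ=1 odd so k=1
a_0=16:  p_0=16·1+0=16,  q_0=16·0+1=1
a_1=32:  p_1=32·16+1=513,  q_1=32·1+0=32
→ (513, 32).  Check: 513²=263169, 257·32²=263168, difference 1.

513 32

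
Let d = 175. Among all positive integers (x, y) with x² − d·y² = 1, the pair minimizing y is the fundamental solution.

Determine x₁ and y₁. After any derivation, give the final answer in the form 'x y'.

√175 → a₀=13, period (4,2,1,2,4,26); ℓ=6 even so k=5
step 0: (13, 1)  from 13·(1,0) + (0,1)
…
step 2: (119, 9)  from 2·(53,4) + (13,1)
step 3: (172, 13)  from 1·(119,9) + (53,4)
step 4: (463, 35)  from 2·(172,13) + (119,9)
step 5: (2024, 153)  from 4·(463,35) + (172,13)
(x₁, y₁) = (2024, 153);  2024² − 175·153² = 1 ✓

2024 153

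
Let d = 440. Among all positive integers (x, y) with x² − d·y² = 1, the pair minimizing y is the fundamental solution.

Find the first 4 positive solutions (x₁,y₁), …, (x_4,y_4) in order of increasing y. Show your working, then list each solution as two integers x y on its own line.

√440 = [20; 1,40, …], period ℓ=2 (even) → k=1
a_0=20:  p_0=20·1+0=20,  q_0=20·0+1=1
a_1=1:  p_1=1·20+1=21,  q_1=1·1+0=1
fundamental: x₁=21, y₁=1  (since 441 − 440·1 = 1)
k=2:  x_2 = 21·21+440·1·1 = 881,  y_2 = 21·1+1·21 = 42
k=3:  x_3 = 21·881+440·1·42 = 36981,  y_3 = 21·42+1·881 = 1763
k=4:  x_4 = 21·36981+440·1·1763 = 1552321,  y_4 = 21·1763+1·36981 = 74004

21 1
881 42
36981 1763
1552321 74004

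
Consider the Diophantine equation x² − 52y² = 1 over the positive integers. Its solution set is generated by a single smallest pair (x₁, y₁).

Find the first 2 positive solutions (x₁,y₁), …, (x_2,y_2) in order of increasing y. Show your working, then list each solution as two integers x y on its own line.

649 90
842401 116820

d=52: √d = [7; 4,1,2,1,4,14] (ℓ=6, even), read p_5/q_5
i=0: a=7 ⇒ p=7, q=1
…
i=3: a=2 ⇒ p=101, q=14
i=4: a=1 ⇒ p=137, q=19
i=5: a=4 ⇒ p=649, q=90
(x₁, y₁) = (649, 90);  649² − 52·90² = 1 ✓
(649+90√52)^2 = 842401 + 116820√52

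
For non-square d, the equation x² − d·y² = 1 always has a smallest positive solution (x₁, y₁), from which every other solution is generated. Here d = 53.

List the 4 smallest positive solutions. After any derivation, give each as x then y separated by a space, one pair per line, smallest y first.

66249 9100
8777860001 1205731800
1163048894346249 159757052027300
154101652394311440001 21167489878307463600

[7; 3,1,1,3,14] for √53; ℓ=5 ⇒ convergent index 9
a_0=7:  p_0=7·1+0=7,  q_0=7·0+1=1
a_1=3:  p_1=3·7+1=22,  q_1=3·1+0=3
…
a_3=1:  p_3=1·29+22=51,  q_3=1·4+3=7
…
a_8=1:  p_8=1·10578+7979=18557,  q_8=1·1453+1096=2549
a_9=3:  p_9=3·18557+10578=66249,  q_9=3·2549+1453=9100
fundamental: x₁=66249, y₁=9100  (since 4388930001 − 53·82810000 = 1)
(66249+9100√53)^2 = 8777860001 + 1205731800√53
(66249+9100√53)^3 = 1163048894346249 + 159757052027300√53
(66249+9100√53)^4 = 154101652394311440001 + 21167489878307463600√53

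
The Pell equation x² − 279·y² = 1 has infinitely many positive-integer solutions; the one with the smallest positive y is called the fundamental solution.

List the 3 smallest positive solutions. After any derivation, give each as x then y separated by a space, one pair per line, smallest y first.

1520 91
4620799 276640
14047227440 840985509

d=279: √d = [16; 1,2,2,1,2,2,1,32] (ℓ=8, even), read p_7/q_7
step 0: (16, 1)  from 16·(1,0) + (0,1)
…
step 2: (50, 3)  from 2·(17,1) + (16,1)
step 3: (117, 7)  from 2·(50,3) + (17,1)
…
step 6: (1069, 64)  from 2·(451,27) + (167,10)
step 7: (1520, 91)  from 1·(1069,64) + (451,27)
fundamental: x₁=1520, y₁=91  (since 2310400 − 279·8281 = 1)
k=2:  x_2 = 1520·1520+279·91·91 = 4620799,  y_2 = 1520·91+91·1520 = 276640
k=3:  x_3 = 1520·4620799+279·91·276640 = 14047227440,  y_3 = 1520·276640+91·4620799 = 840985509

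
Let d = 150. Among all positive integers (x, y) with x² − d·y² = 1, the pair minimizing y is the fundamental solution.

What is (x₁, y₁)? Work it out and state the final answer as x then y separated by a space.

√150 → a₀=12, period (4,24); ℓ=2 even so k=1
i=0: a=12 ⇒ p=12, q=1
i=1: a=4 ⇒ p=49, q=4
→ (49, 4).  Check: 49²=2401, 150·4²=2400, difference 1.

49 4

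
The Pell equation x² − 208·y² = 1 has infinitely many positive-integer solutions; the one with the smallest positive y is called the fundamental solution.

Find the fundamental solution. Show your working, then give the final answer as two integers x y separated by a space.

649 45

√208 → a₀=14, period (2,2,1,2,2,28); ℓ=6 even so k=5
step 0: (14, 1)  from 14·(1,0) + (0,1)
…
step 2: (72, 5)  from 2·(29,2) + (14,1)
step 3: (101, 7)  from 1·(72,5) + (29,2)
step 4: (274, 19)  from 2·(101,7) + (72,5)
step 5: (649, 45)  from 2·(274,19) + (101,7)
(x₁, y₁) = (649, 45);  649² − 208·45² = 1 ✓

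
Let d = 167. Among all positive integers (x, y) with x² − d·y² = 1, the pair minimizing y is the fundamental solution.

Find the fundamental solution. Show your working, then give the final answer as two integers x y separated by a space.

[12; 1,11,1,24] for √167; ℓ=4 ⇒ convergent index 3
k=0  a_k=12  p_k/q_k = 12/1
k=1  a_k=1  p_k/q_k = 13/1
k=2  a_k=11  p_k/q_k = 155/12
k=3  a_k=1  p_k/q_k = 168/13
→ (168, 13).  Check: 168²=28224, 167·13²=28223, difference 1.

168 13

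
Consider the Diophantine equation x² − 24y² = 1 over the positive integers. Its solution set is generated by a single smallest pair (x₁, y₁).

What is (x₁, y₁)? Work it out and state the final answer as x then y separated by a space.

√24 = [4; 1,8, …], period ℓ=2 (even) → k=1
a_0=4:  p_0=4·1+0=4,  q_0=4·0+1=1
a_1=1:  p_1=1·4+1=5,  q_1=1·1+0=1
fundamental: x₁=5, y₁=1  (since 25 − 24·1 = 1)

5 1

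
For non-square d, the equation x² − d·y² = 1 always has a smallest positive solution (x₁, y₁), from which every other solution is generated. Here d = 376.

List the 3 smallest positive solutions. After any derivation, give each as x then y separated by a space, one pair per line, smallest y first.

2143295 110532
9187426914049 473805365880
39382732335491159615 2031009343327438668

[19; 2,1,1,3,1,…,1,2,38] for √376; ℓ=16 ⇒ convergent index 15
i=0: a=19 ⇒ p=19, q=1
i=1: a=2 ⇒ p=39, q=2
i=2: a=1 ⇒ p=58, q=3
…
i=6: a=2 ⇒ p=1241, q=64
i=7: a=2 ⇒ p=2928, q=151
…
i=12: a=3 ⇒ p=368986, q=19029
i=13: a=1 ⇒ p=468441, q=24158
i=14: a=1 ⇒ p=837427, q=43187
i=15: a=2 ⇒ p=2143295, q=110532
(x₁, y₁) = (2143295, 110532);  2143295² − 376·110532² = 1 ✓
k=2:  x_2 = 2143295·2143295+376·110532·110532 = 9187426914049,  y_2 = 2143295·110532+110532·2143295 = 473805365880
k=3:  x_3 = 2143295·9187426914049+376·110532·473805365880 = 39382732335491159615,  y_3 = 2143295·473805365880+110532·9187426914049 = 2031009343327438668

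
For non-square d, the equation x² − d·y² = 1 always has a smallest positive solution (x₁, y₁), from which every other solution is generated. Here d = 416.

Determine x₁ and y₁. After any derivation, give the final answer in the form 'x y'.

√416 → a₀=20, period (2,1,1,9,1,1,2,40); ℓ=8 even so k=7
a_0=20:  p_0=20·1+0=20,  q_0=20·0+1=1
a_1=2:  p_1=2·20+1=41,  q_1=2·1+0=2
…
a_3=1:  p_3=1·61+41=102,  q_3=1·3+2=5
a_4=9:  p_4=9·102+61=979,  q_4=9·5+3=48
a_5=1:  p_5=1·979+102=1081,  q_5=1·48+5=53
a_6=1:  p_6=1·1081+979=2060,  q_6=1·53+48=101
a_7=2:  p_7=2·2060+1081=5201,  q_7=2·101+53=255
→ (5201, 255).  Check: 5201²=27050401, 416·255²=27050400, difference 1.

5201 255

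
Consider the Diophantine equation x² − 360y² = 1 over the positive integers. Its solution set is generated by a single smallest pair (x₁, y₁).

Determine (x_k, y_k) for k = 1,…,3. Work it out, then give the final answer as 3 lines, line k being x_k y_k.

√360 → a₀=18, period (1,36); ℓ=2 even so k=1
k=0  a_k=18  p_k/q_k = 18/1
k=1  a_k=1  p_k/q_k = 19/1
→ (19, 1).  Check: 19²=361, 360·1²=360, difference 1.
k=2:  x_2 = 19·19+360·1·1 = 721,  y_2 = 19·1+1·19 = 38
k=3:  x_3 = 19·721+360·1·38 = 27379,  y_3 = 19·38+1·721 = 1443

19 1
721 38
27379 1443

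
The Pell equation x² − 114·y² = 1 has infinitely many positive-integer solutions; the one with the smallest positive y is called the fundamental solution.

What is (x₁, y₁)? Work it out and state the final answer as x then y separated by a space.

d=114: √d = [10; 1,2,10,2,1,20] (ℓ=6, even), read p_5/q_5
step 0: (10, 1)  from 10·(1,0) + (0,1)
step 1: (11, 1)  from 1·(10,1) + (1,0)
step 2: (32, 3)  from 2·(11,1) + (10,1)
step 3: (331, 31)  from 10·(32,3) + (11,1)
step 4: (694, 65)  from 2·(331,31) + (32,3)
step 5: (1025, 96)  from 1·(694,65) + (331,31)
(x₁, y₁) = (1025, 96);  1025² − 114·96² = 1 ✓

1025 96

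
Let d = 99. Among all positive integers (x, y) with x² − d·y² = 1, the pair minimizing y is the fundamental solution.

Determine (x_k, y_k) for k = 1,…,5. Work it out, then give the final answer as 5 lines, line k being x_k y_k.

10 1
199 20
3970 399
79201 7960
1580050 158801

√99 → a₀=9, period (1,18); ℓ=2 even so k=1
step 0: (9, 1)  from 9·(1,0) + (0,1)
step 1: (10, 1)  from 1·(9,1) + (1,0)
(x₁, y₁) = (10, 1);  10² − 99·1² = 1 ✓
(10+1√99)^2 = 199 + 20√99
(10+1√99)^3 = 3970 + 399√99
(10+1√99)^4 = 79201 + 7960√99
(10+1√99)^5 = 1580050 + 158801√99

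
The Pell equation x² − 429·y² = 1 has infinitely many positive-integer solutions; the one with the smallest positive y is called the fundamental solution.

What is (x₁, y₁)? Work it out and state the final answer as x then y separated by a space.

[20; 1,2,2,9,1,12,1,9,2,2,1,40] for √429; ℓ=12 ⇒ convergent index 11
k=0  a_k=20  p_k/q_k = 20/1
k=1  a_k=1  p_k/q_k = 21/1
…
k=3  a_k=2  p_k/q_k = 145/7
k=4  a_k=9  p_k/q_k = 1367/66
…
k=6  a_k=12  p_k/q_k = 19511/942
…
k=8  a_k=9  p_k/q_k = 208718/10077
k=9  a_k=2  p_k/q_k = 438459/21169
k=10  a_k=2  p_k/q_k = 1085636/52415
k=11  a_k=1  p_k/q_k = 1524095/73584
(x₁, y₁) = (1524095, 73584);  1524095² − 429·73584² = 1 ✓

1524095 73584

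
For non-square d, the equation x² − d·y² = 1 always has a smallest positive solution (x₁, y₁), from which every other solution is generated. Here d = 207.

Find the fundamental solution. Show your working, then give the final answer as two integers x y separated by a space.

[14; 2,1,1,2,1,1,2,28] for √207; ℓ=8 ⇒ convergent index 7
step 0: (14, 1)  from 14·(1,0) + (0,1)
…
step 3: (72, 5)  from 1·(43,3) + (29,2)
…
step 5: (259, 18)  from 1·(187,13) + (72,5)
step 6: (446, 31)  from 1·(259,18) + (187,13)
step 7: (1151, 80)  from 2·(446,31) + (259,18)
→ (1151, 80).  Check: 1151²=1324801, 207·80²=1324800, difference 1.

1151 80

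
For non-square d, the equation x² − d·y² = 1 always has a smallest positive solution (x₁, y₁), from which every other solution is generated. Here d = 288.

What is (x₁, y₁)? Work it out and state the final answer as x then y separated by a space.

d=288: √d = [16; 1,32] (ℓ=2, even), read p_1/q_1
a_0=16:  p_0=16·1+0=16,  q_0=16·0+1=1
a_1=1:  p_1=1·16+1=17,  q_1=1·1+0=1
→ (17, 1).  Check: 17²=289, 288·1²=288, difference 1.

17 1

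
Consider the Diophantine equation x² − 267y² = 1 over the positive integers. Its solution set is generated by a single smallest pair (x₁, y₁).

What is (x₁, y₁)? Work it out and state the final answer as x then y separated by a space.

2402 147

√267 = [16; 2,1,15,1,2,32, …], period ℓ=6 (even) → k=5
a_0=16:  p_0=16·1+0=16,  q_0=16·0+1=1
…
a_2=1:  p_2=1·33+16=49,  q_2=1·2+1=3
…
a_4=1:  p_4=1·768+49=817,  q_4=1·47+3=50
a_5=2:  p_5=2·817+768=2402,  q_5=2·50+47=147
(x₁, y₁) = (2402, 147);  2402² − 267·147² = 1 ✓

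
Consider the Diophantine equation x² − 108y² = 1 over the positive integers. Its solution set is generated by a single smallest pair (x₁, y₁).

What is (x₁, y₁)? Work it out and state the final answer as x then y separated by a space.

1351 130

√108 = [10; 2,1,1,4,1,1,2,20, …], period ℓ=8 (even) → k=7
k=0  a_k=10  p_k/q_k = 10/1
…
k=2  a_k=1  p_k/q_k = 31/3
…
k=6  a_k=1  p_k/q_k = 530/51
k=7  a_k=2  p_k/q_k = 1351/130
fundamental: x₁=1351, y₁=130  (since 1825201 − 108·16900 = 1)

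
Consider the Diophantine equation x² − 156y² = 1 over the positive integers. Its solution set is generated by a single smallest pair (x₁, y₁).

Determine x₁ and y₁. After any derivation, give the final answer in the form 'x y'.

[12; 2,24] for √156; ℓ=2 ⇒ convergent index 1
step 0: (12, 1)  from 12·(1,0) + (0,1)
step 1: (25, 2)  from 2·(12,1) + (1,0)
fundamental: x₁=25, y₁=2  (since 625 − 156·4 = 1)

25 2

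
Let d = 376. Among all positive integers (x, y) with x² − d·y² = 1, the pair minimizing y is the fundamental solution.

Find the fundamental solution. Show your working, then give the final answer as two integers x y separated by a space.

2143295 110532

d=376: √d = [19; 2,1,1,3,1,…,1,2,38] (ℓ=16, even), read p_15/q_15
k=0  a_k=19  p_k/q_k = 19/1
…
k=3  a_k=1  p_k/q_k = 97/5
…
k=9  a_k=2  p_k/q_k = 28834/1487
k=10  a_k=2  p_k/q_k = 70621/3642
k=11  a_k=1  p_k/q_k = 99455/5129
k=12  a_k=3  p_k/q_k = 368986/19029
…
k=14  a_k=1  p_k/q_k = 837427/43187
k=15  a_k=2  p_k/q_k = 2143295/110532
fundamental: x₁=2143295, y₁=110532  (since 4593713457025 − 376·12217323024 = 1)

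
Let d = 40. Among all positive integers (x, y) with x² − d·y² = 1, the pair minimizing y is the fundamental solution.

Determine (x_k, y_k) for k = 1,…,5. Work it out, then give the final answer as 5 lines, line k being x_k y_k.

√40 → a₀=6, period (3,12); ℓ=2 even so k=1
i=0: a=6 ⇒ p=6, q=1
i=1: a=3 ⇒ p=19, q=3
(x₁, y₁) = (19, 3);  19² − 40·3² = 1 ✓
n=2: (19,3)∘(19,3) = (19·19+40·3·3, 19·3+3·19) = (721,114)
n=3: (721,114)∘(19,3) = (19·721+40·3·114, 19·114+3·721) = (27379,4329)
n=4: (27379,4329)∘(19,3) = (19·27379+40·3·4329, 19·4329+3·27379) = (1039681,164388)
n=5: (1039681,164388)∘(19,3) = (19·1039681+40·3·164388, 19·164388+3·1039681) = (39480499,6242415)

19 3
721 114
27379 4329
1039681 164388
39480499 6242415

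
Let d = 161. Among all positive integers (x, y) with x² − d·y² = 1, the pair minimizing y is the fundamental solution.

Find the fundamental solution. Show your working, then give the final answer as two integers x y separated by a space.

d=161: √d = [12; 1,2,4,1,2,1,4,2,1,24] (ℓ=10, even), read p_9/q_9
a_0=12:  p_0=12·1+0=12,  q_0=12·0+1=1
a_1=1:  p_1=1·12+1=13,  q_1=1·1+0=1
a_2=2:  p_2=2·13+12=38,  q_2=2·1+1=3
…
a_6=1:  p_6=1·571+203=774,  q_6=1·45+16=61
…
a_8=2:  p_8=2·3667+774=8108,  q_8=2·289+61=639
a_9=1:  p_9=1·8108+3667=11775,  q_9=1·639+289=928
(x₁, y₁) = (11775, 928);  11775² − 161·928² = 1 ✓

11775 928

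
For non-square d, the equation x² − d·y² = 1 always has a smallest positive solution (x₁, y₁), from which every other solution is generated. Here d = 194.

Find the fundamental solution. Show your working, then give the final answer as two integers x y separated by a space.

d=194: √d = [13; 1,12,1,26] (ℓ=4, even), read p_3/q_3
a_0=13:  p_0=13·1+0=13,  q_0=13·0+1=1
a_1=1:  p_1=1·13+1=14,  q_1=1·1+0=1
a_2=12:  p_2=12·14+13=181,  q_2=12·1+1=13
a_3=1:  p_3=1·181+14=195,  q_3=1·13+1=14
→ (195, 14).  Check: 195²=38025, 194·14²=38024, difference 1.

195 14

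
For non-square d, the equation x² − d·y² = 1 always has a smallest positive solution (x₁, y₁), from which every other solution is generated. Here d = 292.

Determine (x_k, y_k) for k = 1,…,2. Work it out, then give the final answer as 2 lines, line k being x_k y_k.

[17; 11,2,1,3,8,3,1,2,11,34] for √292; ℓ=10 ⇒ convergent index 9
i=0: a=17 ⇒ p=17, q=1
…
i=3: a=1 ⇒ p=581, q=34
…
i=5: a=8 ⇒ p=17669, q=1034
i=6: a=3 ⇒ p=55143, q=3227
…
i=8: a=2 ⇒ p=200767, q=11749
i=9: a=11 ⇒ p=2281249, q=133500
→ (2281249, 133500).  Check: 2281249²=5204097000001, 292·133500²=5204097000000, difference 1.
(2281249+133500√292)^2 = 10408194000001 + 609093483000√292

2281249 133500
10408194000001 609093483000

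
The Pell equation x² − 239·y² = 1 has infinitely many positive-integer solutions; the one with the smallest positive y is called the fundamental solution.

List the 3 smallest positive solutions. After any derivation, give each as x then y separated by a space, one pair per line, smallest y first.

6195120 400729
76759023628799 4965128484960
951062724926484326640 61519133559490389671

d=239: √d = [15; 2,5,1,2,4,15,4,2,1,5,2,30] (ℓ=12, even), read p_11/q_11
a_0=15:  p_0=15·1+0=15,  q_0=15·0+1=1
…
a_4=2:  p_4=2·201+170=572,  q_4=2·13+11=37
a_5=4:  p_5=4·572+201=2489,  q_5=4·37+13=161
a_6=15:  p_6=15·2489+572=37907,  q_6=15·161+37=2452
…
a_10=5:  p_10=5·500258+346141=2847431,  q_10=5·32359+22390=184185
a_11=2:  p_11=2·2847431+500258=6195120,  q_11=2·184185+32359=400729
fundamental: x₁=6195120, y₁=400729  (since 38379511814400 − 239·160583731441 = 1)
n=2: (6195120,400729)∘(6195120,400729) = (6195120·6195120+239·400729·400729, 6195120·400729+400729·6195120) = (76759023628799,4965128484960)
n=3: (76759023628799,4965128484960)∘(6195120,400729) = (6195120·76759023628799+239·400729·4965128484960, 6195120·4965128484960+400729·76759023628799) = (951062724926484326640,61519133559490389671)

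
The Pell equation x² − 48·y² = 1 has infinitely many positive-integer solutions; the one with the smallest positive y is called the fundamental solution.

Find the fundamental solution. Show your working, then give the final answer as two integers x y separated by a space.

[6; 1,12] for √48; ℓ=2 ⇒ convergent index 1
i=0: a=6 ⇒ p=6, q=1
i=1: a=1 ⇒ p=7, q=1
→ (7, 1).  Check: 7²=49, 48·1²=48, difference 1.

7 1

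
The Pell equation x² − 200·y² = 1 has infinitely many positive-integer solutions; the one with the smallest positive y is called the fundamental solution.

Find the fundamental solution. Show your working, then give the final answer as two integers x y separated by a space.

99 7

d=200: √d = [14; 7,28] (ℓ=2, even), read p_1/q_1
a_0=14:  p_0=14·1+0=14,  q_0=14·0+1=1
a_1=7:  p_1=7·14+1=99,  q_1=7·1+0=7
→ (99, 7).  Check: 99²=9801, 200·7²=9800, difference 1.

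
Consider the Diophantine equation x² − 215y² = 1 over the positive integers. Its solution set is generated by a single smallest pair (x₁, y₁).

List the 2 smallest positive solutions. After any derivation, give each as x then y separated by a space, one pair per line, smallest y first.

44 3
3871 264

[14; 1,1,1,28] for √215; ℓ=4 ⇒ convergent index 3
step 0: (14, 1)  from 14·(1,0) + (0,1)
step 1: (15, 1)  from 1·(14,1) + (1,0)
step 2: (29, 2)  from 1·(15,1) + (14,1)
step 3: (44, 3)  from 1·(29,2) + (15,1)
fundamental: x₁=44, y₁=3  (since 1936 − 215·9 = 1)
(x_2, y_2) = (44·44 + 215·3·3, 44·3 + 3·44) = (3871, 264)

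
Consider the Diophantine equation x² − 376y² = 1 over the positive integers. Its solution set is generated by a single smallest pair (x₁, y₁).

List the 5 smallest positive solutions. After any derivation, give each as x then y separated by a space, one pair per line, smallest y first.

√376 → a₀=19, period (2,1,1,3,1,…,1,2,38); ℓ=16 even so k=15
i=0: a=19 ⇒ p=19, q=1
…
i=2: a=1 ⇒ p=58, q=3
…
i=5: a=1 ⇒ p=446, q=23
…
i=10: a=2 ⇒ p=70621, q=3642
…
i=13: a=1 ⇒ p=468441, q=24158
i=14: a=1 ⇒ p=837427, q=43187
i=15: a=2 ⇒ p=2143295, q=110532
(x₁, y₁) = (2143295, 110532);  2143295² − 376·110532² = 1 ✓
k=2:  x_2 = 2143295·2143295+376·110532·110532 = 9187426914049,  y_2 = 2143295·110532+110532·2143295 = 473805365880
k=3:  x_3 = 2143295·9187426914049+376·110532·473805365880 = 39382732335491159615,  y_3 = 2143295·473805365880+110532·9187426914049 = 2031009343327438668
k=4:  x_4 = 2143295·39382732335491159615+376·110532·2031009343327438668 = 168817626601983862467148801,  y_4 = 2143295·2031009343327438668+110532·39382732335491159615 = 8706104341013491514496240
k=5:  x_5 = 2143295·168817626601983862467148801+376·110532·8706104341013491514496240 = 723651950015758622280719887718975,  y_5 = 2143295·8706104341013491514496240+110532·168817626601983862467148801 = 37319499807142991581781109982932

2143295 110532
9187426914049 473805365880
39382732335491159615 2031009343327438668
168817626601983862467148801 8706104341013491514496240
723651950015758622280719887718975 37319499807142991581781109982932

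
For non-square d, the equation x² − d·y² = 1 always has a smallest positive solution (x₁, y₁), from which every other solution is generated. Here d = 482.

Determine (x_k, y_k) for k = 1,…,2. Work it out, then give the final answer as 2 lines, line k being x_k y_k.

√482 = [21; 1,20,1,42, …], period ℓ=4 (even) → k=3
i=0: a=21 ⇒ p=21, q=1
…
i=2: a=20 ⇒ p=461, q=21
i=3: a=1 ⇒ p=483, q=22
(x₁, y₁) = (483, 22);  483² − 482·22² = 1 ✓
n=2: (483,22)∘(483,22) = (483·483+482·22·22, 483·22+22·483) = (466577,21252)

483 22
466577 21252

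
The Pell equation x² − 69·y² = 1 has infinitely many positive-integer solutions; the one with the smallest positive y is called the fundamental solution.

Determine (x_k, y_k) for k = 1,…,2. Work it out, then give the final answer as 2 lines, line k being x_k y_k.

7775 936
120901249 14554800

d=69: √d = [8; 3,3,1,4,1,3,3,16] (ℓ=8, even), read p_7/q_7
i=0: a=8 ⇒ p=8, q=1
i=1: a=3 ⇒ p=25, q=3
…
i=3: a=1 ⇒ p=108, q=13
i=4: a=4 ⇒ p=515, q=62
…
i=6: a=3 ⇒ p=2384, q=287
i=7: a=3 ⇒ p=7775, q=936
→ (7775, 936).  Check: 7775²=60450625, 69·936²=60450624, difference 1.
(x_2, y_2) = (7775·7775 + 69·936·936, 7775·936 + 936·7775) = (120901249, 14554800)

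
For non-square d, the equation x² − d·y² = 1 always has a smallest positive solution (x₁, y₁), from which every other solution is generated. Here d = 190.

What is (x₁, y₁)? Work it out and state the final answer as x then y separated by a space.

√190 → a₀=13, period (1,3,1,1,1,…,3,1,26); ℓ=14 even so k=13
k=0  a_k=13  p_k/q_k = 13/1
k=1  a_k=1  p_k/q_k = 14/1
k=2  a_k=3  p_k/q_k = 55/4
k=3  a_k=1  p_k/q_k = 69/5
k=4  a_k=1  p_k/q_k = 124/9
k=5  a_k=1  p_k/q_k = 193/14
…
k=7  a_k=2  p_k/q_k = 1213/88
k=8  a_k=2  p_k/q_k = 2936/213
…
k=10  a_k=1  p_k/q_k = 7085/514
…
k=12  a_k=3  p_k/q_k = 40787/2959
k=13  a_k=1  p_k/q_k = 52021/3774
fundamental: x₁=52021, y₁=3774  (since 2706184441 − 190·14243076 = 1)

52021 3774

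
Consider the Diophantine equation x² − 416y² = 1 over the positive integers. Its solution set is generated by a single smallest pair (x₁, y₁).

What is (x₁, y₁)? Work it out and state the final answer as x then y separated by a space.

5201 255

√416 = [20; 2,1,1,9,1,1,2,40, …], period ℓ=8 (even) → k=7
i=0: a=20 ⇒ p=20, q=1
i=1: a=2 ⇒ p=41, q=2
i=2: a=1 ⇒ p=61, q=3
…
i=4: a=9 ⇒ p=979, q=48
i=5: a=1 ⇒ p=1081, q=53
i=6: a=1 ⇒ p=2060, q=101
i=7: a=2 ⇒ p=5201, q=255
fundamental: x₁=5201, y₁=255  (since 27050401 − 416·65025 = 1)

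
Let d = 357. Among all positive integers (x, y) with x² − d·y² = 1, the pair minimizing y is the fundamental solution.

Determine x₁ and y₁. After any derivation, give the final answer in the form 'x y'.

[18; 1,8,2,8,1,36] for √357; ℓ=6 ⇒ convergent index 5
k=0  a_k=18  p_k/q_k = 18/1
k=1  a_k=1  p_k/q_k = 19/1
k=2  a_k=8  p_k/q_k = 170/9
…
k=4  a_k=8  p_k/q_k = 3042/161
k=5  a_k=1  p_k/q_k = 3401/180
(x₁, y₁) = (3401, 180);  3401² − 357·180² = 1 ✓

3401 180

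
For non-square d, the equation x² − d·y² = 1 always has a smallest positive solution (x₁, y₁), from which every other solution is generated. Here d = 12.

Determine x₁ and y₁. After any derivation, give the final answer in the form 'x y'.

7 2

d=12: √d = [3; 2,6] (ℓ=2, even), read p_1/q_1
k=0  a_k=3  p_k/q_k = 3/1
k=1  a_k=2  p_k/q_k = 7/2
fundamental: x₁=7, y₁=2  (since 49 − 12·4 = 1)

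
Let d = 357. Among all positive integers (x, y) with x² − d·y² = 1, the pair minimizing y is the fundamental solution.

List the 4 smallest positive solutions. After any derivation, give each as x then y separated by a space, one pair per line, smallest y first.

3401 180
23133601 1224360
157354750601 8328096540
1070326990454401 56647711440720

√357 = [18; 1,8,2,8,1,36, …], period ℓ=6 (even) → k=5
k=0  a_k=18  p_k/q_k = 18/1
k=1  a_k=1  p_k/q_k = 19/1
k=2  a_k=8  p_k/q_k = 170/9
k=3  a_k=2  p_k/q_k = 359/19
k=4  a_k=8  p_k/q_k = 3042/161
k=5  a_k=1  p_k/q_k = 3401/180
fundamental: x₁=3401, y₁=180  (since 11566801 − 357·32400 = 1)
n=2: (3401,180)∘(3401,180) = (3401·3401+357·180·180, 3401·180+180·3401) = (23133601,1224360)
n=3: (23133601,1224360)∘(3401,180) = (3401·23133601+357·180·1224360, 3401·1224360+180·23133601) = (157354750601,8328096540)
n=4: (157354750601,8328096540)∘(3401,180) = (3401·157354750601+357·180·8328096540, 3401·8328096540+180·157354750601) = (1070326990454401,56647711440720)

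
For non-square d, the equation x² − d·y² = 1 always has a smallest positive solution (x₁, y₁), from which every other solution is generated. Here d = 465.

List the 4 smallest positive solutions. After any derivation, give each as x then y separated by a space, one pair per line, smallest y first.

15871 736
503777281 23362112
15990898437631 741560158368
507583097703505921 23538602523554944

[21; 1,1,3,2,2,2,3,1,1,42] for √465; ℓ=10 ⇒ convergent index 9
k=0  a_k=21  p_k/q_k = 21/1
…
k=2  a_k=1  p_k/q_k = 43/2
…
k=5  a_k=2  p_k/q_k = 841/39
k=6  a_k=2  p_k/q_k = 2027/94
k=7  a_k=3  p_k/q_k = 6922/321
k=8  a_k=1  p_k/q_k = 8949/415
k=9  a_k=1  p_k/q_k = 15871/736
(x₁, y₁) = (15871, 736);  15871² − 465·736² = 1 ✓
(x_2, y_2) = (15871·15871 + 465·736·736, 15871·736 + 736·15871) = (503777281, 23362112)
(x_3, y_3) = (15871·503777281 + 465·736·23362112, 15871·23362112 + 736·503777281) = (15990898437631, 741560158368)
(x_4, y_4) = (15871·15990898437631 + 465·736·741560158368, 15871·741560158368 + 736·15990898437631) = (507583097703505921, 23538602523554944)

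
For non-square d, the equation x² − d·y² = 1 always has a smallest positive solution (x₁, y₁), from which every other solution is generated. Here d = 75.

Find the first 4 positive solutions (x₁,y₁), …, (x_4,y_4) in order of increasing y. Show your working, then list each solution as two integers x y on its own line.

d=75: √d = [8; 1,1,1,16] (ℓ=4, even), read p_3/q_3
k=0  a_k=8  p_k/q_k = 8/1
k=1  a_k=1  p_k/q_k = 9/1
k=2  a_k=1  p_k/q_k = 17/2
k=3  a_k=1  p_k/q_k = 26/3
→ (26, 3).  Check: 26²=676, 75·3²=675, difference 1.
(x_2, y_2) = (26·26 + 75·3·3, 26·3 + 3·26) = (1351, 156)
(x_3, y_3) = (26·1351 + 75·3·156, 26·156 + 3·1351) = (70226, 8109)
(x_4, y_4) = (26·70226 + 75·3·8109, 26·8109 + 3·70226) = (3650401, 421512)

26 3
1351 156
70226 8109
3650401 421512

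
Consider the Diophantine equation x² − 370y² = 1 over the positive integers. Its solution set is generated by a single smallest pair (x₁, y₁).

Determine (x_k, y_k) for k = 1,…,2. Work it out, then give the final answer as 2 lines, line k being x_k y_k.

[19; 4,4,38] for √370; ℓ=3 ⇒ convergent index 5
a_0=19:  p_0=19·1+0=19,  q_0=19·0+1=1
a_1=4:  p_1=4·19+1=77,  q_1=4·1+0=4
…
a_4=4:  p_4=4·12503+327=50339,  q_4=4·650+17=2617
a_5=4:  p_5=4·50339+12503=213859,  q_5=4·2617+650=11118
fundamental: x₁=213859, y₁=11118  (since 45735671881 − 370·123609924 = 1)
(x_2, y_2) = (213859·213859 + 370·11118·11118, 213859·11118 + 11118·213859) = (91471343761, 4755368724)

213859 11118
91471343761 4755368724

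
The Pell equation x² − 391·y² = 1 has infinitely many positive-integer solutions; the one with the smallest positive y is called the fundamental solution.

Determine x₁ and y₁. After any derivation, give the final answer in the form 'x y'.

7338680 371133

√391 → a₀=19, period (1,3,2,2,1,…,3,1,38); ℓ=16 even so k=15
i=0: a=19 ⇒ p=19, q=1
i=1: a=1 ⇒ p=20, q=1
i=2: a=3 ⇒ p=79, q=4
i=3: a=2 ⇒ p=178, q=9
…
i=6: a=1 ⇒ p=1048, q=53
…
i=10: a=1 ⇒ p=160266, q=8105
i=11: a=1 ⇒ p=268013, q=13554
…
i=13: a=2 ⇒ p=1660597, q=83980
i=14: a=3 ⇒ p=5678083, q=287153
i=15: a=1 ⇒ p=7338680, q=371133
fundamental: x₁=7338680, y₁=371133  (since 53856224142400 − 391·137739703689 = 1)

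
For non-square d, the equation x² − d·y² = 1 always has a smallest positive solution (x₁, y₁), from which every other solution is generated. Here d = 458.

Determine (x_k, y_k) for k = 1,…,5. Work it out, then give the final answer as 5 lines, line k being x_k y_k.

22899 1070
1048728401 49003860
48029663286099 2244278779210
2199662518128033601 102783479481255720
100740143957198019572499 4707277791038270685350

d=458: √d = [21; 2,2,42] (ℓ=3, odd), read p_5/q_5
k=0  a_k=21  p_k/q_k = 21/1
…
k=2  a_k=2  p_k/q_k = 107/5
…
k=4  a_k=2  p_k/q_k = 9181/429
k=5  a_k=2  p_k/q_k = 22899/1070
→ (22899, 1070).  Check: 22899²=524364201, 458·1070²=524364200, difference 1.
k=2:  x_2 = 22899·22899+458·1070·1070 = 1048728401,  y_2 = 22899·1070+1070·22899 = 49003860
k=3:  x_3 = 22899·1048728401+458·1070·49003860 = 48029663286099,  y_3 = 22899·49003860+1070·1048728401 = 2244278779210
k=4:  x_4 = 22899·48029663286099+458·1070·2244278779210 = 2199662518128033601,  y_4 = 22899·2244278779210+1070·48029663286099 = 102783479481255720
k=5:  x_5 = 22899·2199662518128033601+458·1070·102783479481255720 = 100740143957198019572499,  y_5 = 22899·102783479481255720+1070·2199662518128033601 = 4707277791038270685350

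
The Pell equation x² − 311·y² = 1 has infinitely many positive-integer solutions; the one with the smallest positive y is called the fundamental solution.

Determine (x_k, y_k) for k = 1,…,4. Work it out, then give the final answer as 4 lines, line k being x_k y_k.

16883880 957397
570130807708799 32329152120720
19252040283316857636360 1091683049815963029803
650098275797375082487964044801 36863691222253451430108430560

d=311: √d = [17; 1,1,1,2,1,…,1,1,34] (ℓ=16, even), read p_15/q_15
i=0: a=17 ⇒ p=17, q=1
…
i=3: a=1 ⇒ p=53, q=3
i=4: a=2 ⇒ p=141, q=8
i=5: a=1 ⇒ p=194, q=11
i=6: a=6 ⇒ p=1305, q=74
i=7: a=3 ⇒ p=4109, q=233
i=8: a=17 ⇒ p=71158, q=4035
i=9: a=3 ⇒ p=217583, q=12338
i=10: a=6 ⇒ p=1376656, q=78063
i=11: a=1 ⇒ p=1594239, q=90401
i=12: a=2 ⇒ p=4565134, q=258865
i=13: a=1 ⇒ p=6159373, q=349266
i=14: a=1 ⇒ p=10724507, q=608131
i=15: a=1 ⇒ p=16883880, q=957397
(x₁, y₁) = (16883880, 957397);  16883880² − 311·957397² = 1 ✓
(x_2, y_2) = (16883880·16883880 + 311·957397·957397, 16883880·957397 + 957397·16883880) = (570130807708799, 32329152120720)
(x_3, y_3) = (16883880·570130807708799 + 311·957397·32329152120720, 16883880·32329152120720 + 957397·570130807708799) = (19252040283316857636360, 1091683049815963029803)
(x_4, y_4) = (16883880·19252040283316857636360 + 311·957397·1091683049815963029803, 16883880·1091683049815963029803 + 957397·19252040283316857636360) = (650098275797375082487964044801, 36863691222253451430108430560)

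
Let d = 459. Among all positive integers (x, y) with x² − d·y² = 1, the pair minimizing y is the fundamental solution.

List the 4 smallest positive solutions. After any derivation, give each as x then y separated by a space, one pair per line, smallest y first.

[21; 2,2,1,4,21,4,1,2,2,42] for √459; ℓ=10 ⇒ convergent index 9
a_0=21:  p_0=21·1+0=21,  q_0=21·0+1=1
a_1=2:  p_1=2·21+1=43,  q_1=2·1+0=2
…
a_3=1:  p_3=1·107+43=150,  q_3=1·5+2=7
a_4=4:  p_4=4·150+107=707,  q_4=4·7+5=33
…
a_8=2:  p_8=2·75692+60695=212079,  q_8=2·3533+2833=9899
a_9=2:  p_9=2·212079+75692=499850,  q_9=2·9899+3533=23331
→ (499850, 23331).  Check: 499850²=249850022500, 459·23331²=249850022499, difference 1.
(499850+23331√459)^2 = 499700044999 + 23324000700√459
(499850+23331√459)^3 = 499550134985000450 + 23317003499766669√459
(499850+23331√459)^4 = 499400269944005249820001 + 23310008398693414998600√459

499850 23331
499700044999 23324000700
499550134985000450 23317003499766669
499400269944005249820001 23310008398693414998600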